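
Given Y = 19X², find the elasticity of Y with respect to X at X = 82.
Elasticity = 2

Elasticity = (dY/dX) · (X/Y)

dY/dX = 38·X
At X = 82: dY/dX = 3116, Y = 127756

Elasticity = 3116 · (82 / 127756) = 2

Interpretation: for a small percentage change in X, the percentage change in Y is approximately 2.00 times as large.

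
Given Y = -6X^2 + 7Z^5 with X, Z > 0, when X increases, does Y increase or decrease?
Y decreases

Taking the partial derivative:
∂Y/∂X = -12X

∂Y/∂X = -12X < 0 (assuming positive values)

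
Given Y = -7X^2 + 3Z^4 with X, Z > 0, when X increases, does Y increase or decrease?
Y decreases

Taking the partial derivative:
∂Y/∂X = -14X

∂Y/∂X = -14X < 0 (assuming positive values)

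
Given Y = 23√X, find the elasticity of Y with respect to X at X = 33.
Elasticity = 1/2

Elasticity = (dY/dX) · (X/Y)

dY/dX = 23/(2·√X)
At X = 33: dY/dX = 23·√33/66, Y = 23·√33

Elasticity = (23·√33/66) · (33 / (23·√33)) = 1/2

Interpretation: for a small percentage change in X, the percentage change in Y is approximately 0.50 times as large.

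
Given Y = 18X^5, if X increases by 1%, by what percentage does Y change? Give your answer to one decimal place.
5.1%

For Y = 18X^5:
If X → X(1 + 0.01)
Then Y → Y · (1 + 0.01)^5
     ≈ Y · 1.0510

Percentage change = ((1 + 0.01)^5 − 1) × 100% ≈ 5.1%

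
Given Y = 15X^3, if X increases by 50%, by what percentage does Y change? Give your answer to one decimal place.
237.5%

For Y = 15X^3:
If X → X(1 + 0.5)
Then Y → Y · (1 + 0.5)^3
     = Y · 3.3750

Percentage change = ((1 + 0.5)^3 − 1) × 100% = 237.5%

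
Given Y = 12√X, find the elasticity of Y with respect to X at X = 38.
Elasticity = 1/2

Elasticity = (dY/dX) · (X/Y)

dY/dX = 6/√X
At X = 38: dY/dX = 3·√38/19, Y = 12·√38

Elasticity = (3·√38/19) · (38 / (12·√38)) = 1/2

Interpretation: for a small percentage change in X, the percentage change in Y is approximately 0.50 times as large.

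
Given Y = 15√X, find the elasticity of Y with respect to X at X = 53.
Elasticity = 1/2

Elasticity = (dY/dX) · (X/Y)

dY/dX = 15/(2·√X)
At X = 53: dY/dX = 15·√53/106, Y = 15·√53

Elasticity = (15·√53/106) · (53 / (15·√53)) = 1/2

Interpretation: for a small percentage change in X, the percentage change in Y is approximately 0.50 times as large.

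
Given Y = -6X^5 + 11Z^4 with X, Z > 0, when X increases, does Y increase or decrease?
Y decreases

Taking the partial derivative:
∂Y/∂X = -30X^4

∂Y/∂X = -30X^4 < 0 (assuming positive values)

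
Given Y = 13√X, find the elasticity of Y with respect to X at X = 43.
Elasticity = 1/2

Elasticity = (dY/dX) · (X/Y)

dY/dX = 13/(2·√X)
At X = 43: dY/dX = 13·√43/86, Y = 13·√43

Elasticity = (13·√43/86) · (43 / (13·√43)) = 1/2

Interpretation: for a small percentage change in X, the percentage change in Y is approximately 0.50 times as large.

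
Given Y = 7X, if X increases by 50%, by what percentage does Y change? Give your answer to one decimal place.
50.0%

For Y = 7X:
If X → X(1 + 0.5)
Then Y → Y · (1 + 0.5)^1
     = Y · 1.5000

Percentage change = ((1 + 0.5)^1 − 1) × 100% = 50.0%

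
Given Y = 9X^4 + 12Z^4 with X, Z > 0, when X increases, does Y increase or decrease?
Y increases

Taking the partial derivative:
∂Y/∂X = 36X^3

∂Y/∂X = 36X^3 > 0 (assuming positive values)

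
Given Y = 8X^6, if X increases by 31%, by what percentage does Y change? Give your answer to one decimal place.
405.4%

For Y = 8X^6:
If X → X(1 + 0.31)
Then Y → Y · (1 + 0.31)^6
     ≈ Y · 5.0539

Percentage change = ((1 + 0.31)^6 − 1) × 100% ≈ 405.4%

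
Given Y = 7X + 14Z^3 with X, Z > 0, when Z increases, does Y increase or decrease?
Y increases

Taking the partial derivative:
∂Y/∂Z = 42Z^2

∂Y/∂Z = 42Z^2 > 0 (assuming positive values)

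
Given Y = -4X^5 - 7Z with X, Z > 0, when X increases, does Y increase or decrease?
Y decreases

Taking the partial derivative:
∂Y/∂X = -20X^4

∂Y/∂X = -20X^4 < 0 (assuming positive values)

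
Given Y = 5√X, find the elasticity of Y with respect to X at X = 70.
Elasticity = 1/2

Elasticity = (dY/dX) · (X/Y)

dY/dX = 5/(2·√X)
At X = 70: dY/dX = √70/28, Y = 5·√70

Elasticity = (√70/28) · (70 / (5·√70)) = 1/2

Interpretation: for a small percentage change in X, the percentage change in Y is approximately 0.50 times as large.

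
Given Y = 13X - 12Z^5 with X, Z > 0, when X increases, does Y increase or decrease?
Y increases

Taking the partial derivative:
∂Y/∂X = 13

∂Y/∂X = 13 > 0 (assuming positive values)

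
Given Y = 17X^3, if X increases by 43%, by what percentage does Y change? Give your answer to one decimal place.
192.4%

For Y = 17X^3:
If X → X(1 + 0.43)
Then Y → Y · (1 + 0.43)^3
     ≈ Y · 2.9242

Percentage change = ((1 + 0.43)^3 − 1) × 100% ≈ 192.4%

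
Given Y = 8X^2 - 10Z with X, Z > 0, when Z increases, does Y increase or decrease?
Y decreases

Taking the partial derivative:
∂Y/∂Z = -10

∂Y/∂Z = -10 < 0 (assuming positive values)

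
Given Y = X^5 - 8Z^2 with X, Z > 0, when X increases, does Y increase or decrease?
Y increases

Taking the partial derivative:
∂Y/∂X = 5X^4

∂Y/∂X = 5X^4 > 0 (assuming positive values)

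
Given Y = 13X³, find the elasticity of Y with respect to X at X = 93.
Elasticity = 3

Elasticity = (dY/dX) · (X/Y)

dY/dX = 39·X²
At X = 93: dY/dX = 337311, Y = 10456641

Elasticity = 337311 · (93 / 10456641) = 3

Interpretation: for a small percentage change in X, the percentage change in Y is approximately 3.00 times as large.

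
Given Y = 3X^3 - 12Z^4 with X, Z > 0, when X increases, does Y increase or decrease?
Y increases

Taking the partial derivative:
∂Y/∂X = 9X^2

∂Y/∂X = 9X^2 > 0 (assuming positive values)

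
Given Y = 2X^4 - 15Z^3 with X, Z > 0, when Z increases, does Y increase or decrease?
Y decreases

Taking the partial derivative:
∂Y/∂Z = -45Z^2

∂Y/∂Z = -45Z^2 < 0 (assuming positive values)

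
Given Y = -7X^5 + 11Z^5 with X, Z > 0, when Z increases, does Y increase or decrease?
Y increases

Taking the partial derivative:
∂Y/∂Z = 55Z^4

∂Y/∂Z = 55Z^4 > 0 (assuming positive values)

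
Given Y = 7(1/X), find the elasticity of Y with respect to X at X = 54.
Elasticity = -1

Elasticity = (dY/dX) · (X/Y)

dY/dX = -7/X²
At X = 54: dY/dX = -7/2916, Y = 7/54

Elasticity = (-7/2916) · (54 / (7/54)) = -1

Interpretation: for a small percentage change in X, the percentage change in Y is approximately -1.00 times as large.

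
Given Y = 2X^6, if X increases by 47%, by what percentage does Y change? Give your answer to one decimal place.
909.0%

For Y = 2X^6:
If X → X(1 + 0.47)
Then Y → Y · (1 + 0.47)^6
     ≈ Y · 10.0903

Percentage change = ((1 + 0.47)^6 − 1) × 100% ≈ 909.0%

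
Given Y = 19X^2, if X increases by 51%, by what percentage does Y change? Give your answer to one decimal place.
128.0%

For Y = 19X^2:
If X → X(1 + 0.51)
Then Y → Y · (1 + 0.51)^2
     = Y · 2.2801

Percentage change = ((1 + 0.51)^2 − 1) × 100% ≈ 128.0%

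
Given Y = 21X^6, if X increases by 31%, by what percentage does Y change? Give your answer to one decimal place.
405.4%

For Y = 21X^6:
If X → X(1 + 0.31)
Then Y → Y · (1 + 0.31)^6
     ≈ Y · 5.0539

Percentage change = ((1 + 0.31)^6 − 1) × 100% ≈ 405.4%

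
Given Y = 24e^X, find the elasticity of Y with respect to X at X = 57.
Elasticity = 57

Elasticity = (dY/dX) · (X/Y)

dY/dX = 24·e^X
At X = 57: dY/dX = 24·e^57, Y = 24·e^57

Elasticity = (24·e^57) · (57 / (24·e^57)) = 57

Interpretation: for a small percentage change in X, the percentage change in Y is approximately 57.00 times as large.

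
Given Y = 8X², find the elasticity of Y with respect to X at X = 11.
Elasticity = 2

Elasticity = (dY/dX) · (X/Y)

dY/dX = 16·X
At X = 11: dY/dX = 176, Y = 968

Elasticity = 176 · (11 / 968) = 2

Interpretation: for a small percentage change in X, the percentage change in Y is approximately 2.00 times as large.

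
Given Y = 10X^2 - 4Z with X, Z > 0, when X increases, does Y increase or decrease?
Y increases

Taking the partial derivative:
∂Y/∂X = 20X

∂Y/∂X = 20X > 0 (assuming positive values)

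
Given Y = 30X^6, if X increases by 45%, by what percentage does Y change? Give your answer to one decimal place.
829.4%

For Y = 30X^6:
If X → X(1 + 0.45)
Then Y → Y · (1 + 0.45)^6
     ≈ Y · 9.2941

Percentage change = ((1 + 0.45)^6 − 1) × 100% ≈ 829.4%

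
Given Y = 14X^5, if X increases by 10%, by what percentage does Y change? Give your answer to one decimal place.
61.1%

For Y = 14X^5:
If X → X(1 + 0.1)
Then Y → Y · (1 + 0.1)^5
     ≈ Y · 1.6105

Percentage change = ((1 + 0.1)^5 − 1) × 100% ≈ 61.1%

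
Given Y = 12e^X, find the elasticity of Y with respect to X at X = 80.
Elasticity = 80

Elasticity = (dY/dX) · (X/Y)

dY/dX = 12·e^X
At X = 80: dY/dX = 12·e^80, Y = 12·e^80

Elasticity = (12·e^80) · (80 / (12·e^80)) = 80

Interpretation: for a small percentage change in X, the percentage change in Y is approximately 80.00 times as large.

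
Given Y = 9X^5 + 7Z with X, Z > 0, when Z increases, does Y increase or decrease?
Y increases

Taking the partial derivative:
∂Y/∂Z = 7

∂Y/∂Z = 7 > 0 (assuming positive values)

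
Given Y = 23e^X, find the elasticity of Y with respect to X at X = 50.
Elasticity = 50

Elasticity = (dY/dX) · (X/Y)

dY/dX = 23·e^X
At X = 50: dY/dX = 23·e^50, Y = 23·e^50

Elasticity = (23·e^50) · (50 / (23·e^50)) = 50

Interpretation: for a small percentage change in X, the percentage change in Y is approximately 50.00 times as large.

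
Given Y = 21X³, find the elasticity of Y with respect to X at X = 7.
Elasticity = 3

Elasticity = (dY/dX) · (X/Y)

dY/dX = 63·X²
At X = 7: dY/dX = 3087, Y = 7203

Elasticity = 3087 · (7 / 7203) = 3

Interpretation: for a small percentage change in X, the percentage change in Y is approximately 3.00 times as large.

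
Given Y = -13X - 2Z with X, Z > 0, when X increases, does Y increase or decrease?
Y decreases

Taking the partial derivative:
∂Y/∂X = -13

∂Y/∂X = -13 < 0 (assuming positive values)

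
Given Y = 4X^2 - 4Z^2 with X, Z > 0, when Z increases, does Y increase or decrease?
Y decreases

Taking the partial derivative:
∂Y/∂Z = -8Z

∂Y/∂Z = -8Z < 0 (assuming positive values)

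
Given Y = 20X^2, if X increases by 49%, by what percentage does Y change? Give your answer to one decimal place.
122.0%

For Y = 20X^2:
If X → X(1 + 0.49)
Then Y → Y · (1 + 0.49)^2
     = Y · 2.2201

Percentage change = ((1 + 0.49)^2 − 1) × 100% ≈ 122.0%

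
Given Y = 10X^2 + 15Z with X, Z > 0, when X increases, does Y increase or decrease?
Y increases

Taking the partial derivative:
∂Y/∂X = 20X

∂Y/∂X = 20X > 0 (assuming positive values)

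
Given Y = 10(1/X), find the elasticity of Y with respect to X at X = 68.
Elasticity = -1

Elasticity = (dY/dX) · (X/Y)

dY/dX = -10/X²
At X = 68: dY/dX = -5/2312, Y = 5/34

Elasticity = (-5/2312) · (68 / (5/34)) = -1

Interpretation: for a small percentage change in X, the percentage change in Y is approximately -1.00 times as large.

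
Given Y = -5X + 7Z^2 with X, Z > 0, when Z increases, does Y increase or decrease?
Y increases

Taking the partial derivative:
∂Y/∂Z = 14Z

∂Y/∂Z = 14Z > 0 (assuming positive values)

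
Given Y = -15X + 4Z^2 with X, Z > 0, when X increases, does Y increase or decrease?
Y decreases

Taking the partial derivative:
∂Y/∂X = -15

∂Y/∂X = -15 < 0 (assuming positive values)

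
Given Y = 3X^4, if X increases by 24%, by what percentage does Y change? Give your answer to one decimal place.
136.4%

For Y = 3X^4:
If X → X(1 + 0.24)
Then Y → Y · (1 + 0.24)^4
     ≈ Y · 2.3642

Percentage change = ((1 + 0.24)^4 − 1) × 100% ≈ 136.4%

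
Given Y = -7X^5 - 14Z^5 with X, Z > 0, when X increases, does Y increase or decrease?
Y decreases

Taking the partial derivative:
∂Y/∂X = -35X^4

∂Y/∂X = -35X^4 < 0 (assuming positive values)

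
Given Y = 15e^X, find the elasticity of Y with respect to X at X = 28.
Elasticity = 28

Elasticity = (dY/dX) · (X/Y)

dY/dX = 15·e^X
At X = 28: dY/dX = 15·e^28, Y = 15·e^28

Elasticity = (15·e^28) · (28 / (15·e^28)) = 28

Interpretation: for a small percentage change in X, the percentage change in Y is approximately 28.00 times as large.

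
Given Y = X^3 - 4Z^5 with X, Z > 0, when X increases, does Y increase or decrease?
Y increases

Taking the partial derivative:
∂Y/∂X = 3X^2

∂Y/∂X = 3X^2 > 0 (assuming positive values)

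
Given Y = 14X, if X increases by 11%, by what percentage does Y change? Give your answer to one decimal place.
11.0%

For Y = 14X:
If X → X(1 + 0.11)
Then Y → Y · (1 + 0.11)^1
     = Y · 1.1100

Percentage change = ((1 + 0.11)^1 − 1) × 100% = 11.0%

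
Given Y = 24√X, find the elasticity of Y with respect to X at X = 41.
Elasticity = 1/2

Elasticity = (dY/dX) · (X/Y)

dY/dX = 12/√X
At X = 41: dY/dX = 12·√41/41, Y = 24·√41

Elasticity = (12·√41/41) · (41 / (24·√41)) = 1/2

Interpretation: for a small percentage change in X, the percentage change in Y is approximately 0.50 times as large.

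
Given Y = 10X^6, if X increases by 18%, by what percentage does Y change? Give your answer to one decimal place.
170.0%

For Y = 10X^6:
If X → X(1 + 0.18)
Then Y → Y · (1 + 0.18)^6
     ≈ Y · 2.6996

Percentage change = ((1 + 0.18)^6 − 1) × 100% ≈ 170.0%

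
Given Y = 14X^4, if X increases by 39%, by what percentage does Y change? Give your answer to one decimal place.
273.3%

For Y = 14X^4:
If X → X(1 + 0.39)
Then Y → Y · (1 + 0.39)^4
     ≈ Y · 3.7330

Percentage change = ((1 + 0.39)^4 − 1) × 100% ≈ 273.3%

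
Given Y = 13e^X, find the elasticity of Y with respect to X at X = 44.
Elasticity = 44

Elasticity = (dY/dX) · (X/Y)

dY/dX = 13·e^X
At X = 44: dY/dX = 13·e^44, Y = 13·e^44

Elasticity = (13·e^44) · (44 / (13·e^44)) = 44

Interpretation: for a small percentage change in X, the percentage change in Y is approximately 44.00 times as large.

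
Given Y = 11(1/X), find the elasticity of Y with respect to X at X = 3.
Elasticity = -1

Elasticity = (dY/dX) · (X/Y)

dY/dX = -11/X²
At X = 3: dY/dX = -11/9, Y = 11/3

Elasticity = (-11/9) · (3 / (11/3)) = -1

Interpretation: for a small percentage change in X, the percentage change in Y is approximately -1.00 times as large.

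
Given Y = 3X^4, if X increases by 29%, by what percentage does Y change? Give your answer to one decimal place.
176.9%

For Y = 3X^4:
If X → X(1 + 0.29)
Then Y → Y · (1 + 0.29)^4
     ≈ Y · 2.7692

Percentage change = ((1 + 0.29)^4 − 1) × 100% ≈ 176.9%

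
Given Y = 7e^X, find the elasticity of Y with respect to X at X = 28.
Elasticity = 28

Elasticity = (dY/dX) · (X/Y)

dY/dX = 7·e^X
At X = 28: dY/dX = 7·e^28, Y = 7·e^28

Elasticity = (7·e^28) · (28 / (7·e^28)) = 28

Interpretation: for a small percentage change in X, the percentage change in Y is approximately 28.00 times as large.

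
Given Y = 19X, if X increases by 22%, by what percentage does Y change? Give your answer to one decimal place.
22.0%

For Y = 19X:
If X → X(1 + 0.22)
Then Y → Y · (1 + 0.22)^1
     = Y · 1.2200

Percentage change = ((1 + 0.22)^1 − 1) × 100% = 22.0%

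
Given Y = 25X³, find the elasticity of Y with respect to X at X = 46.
Elasticity = 3

Elasticity = (dY/dX) · (X/Y)

dY/dX = 75·X²
At X = 46: dY/dX = 158700, Y = 2433400

Elasticity = 158700 · (46 / 2433400) = 3

Interpretation: for a small percentage change in X, the percentage change in Y is approximately 3.00 times as large.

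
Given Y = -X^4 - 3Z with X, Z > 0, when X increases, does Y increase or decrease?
Y decreases

Taking the partial derivative:
∂Y/∂X = -4X^3

∂Y/∂X = -4X^3 < 0 (assuming positive values)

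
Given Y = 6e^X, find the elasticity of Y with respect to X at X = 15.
Elasticity = 15

Elasticity = (dY/dX) · (X/Y)

dY/dX = 6·e^X
At X = 15: dY/dX = 6·e^15, Y = 6·e^15

Elasticity = (6·e^15) · (15 / (6·e^15)) = 15

Interpretation: for a small percentage change in X, the percentage change in Y is approximately 15.00 times as large.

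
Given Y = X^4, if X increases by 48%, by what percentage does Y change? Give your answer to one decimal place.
379.8%

For Y = X^4:
If X → X(1 + 0.48)
Then Y → Y · (1 + 0.48)^4
     ≈ Y · 4.7979

Percentage change = ((1 + 0.48)^4 − 1) × 100% ≈ 379.8%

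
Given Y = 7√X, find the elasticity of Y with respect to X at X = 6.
Elasticity = 1/2

Elasticity = (dY/dX) · (X/Y)

dY/dX = 7/(2·√X)
At X = 6: dY/dX = 7·√6/12, Y = 7·√6

Elasticity = (7·√6/12) · (6 / (7·√6)) = 1/2

Interpretation: for a small percentage change in X, the percentage change in Y is approximately 0.50 times as large.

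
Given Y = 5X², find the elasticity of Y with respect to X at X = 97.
Elasticity = 2

Elasticity = (dY/dX) · (X/Y)

dY/dX = 10·X
At X = 97: dY/dX = 970, Y = 47045

Elasticity = 970 · (97 / 47045) = 2

Interpretation: for a small percentage change in X, the percentage change in Y is approximately 2.00 times as large.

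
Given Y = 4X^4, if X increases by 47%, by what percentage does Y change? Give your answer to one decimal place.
366.9%

For Y = 4X^4:
If X → X(1 + 0.47)
Then Y → Y · (1 + 0.47)^4
     ≈ Y · 4.6695

Percentage change = ((1 + 0.47)^4 − 1) × 100% ≈ 366.9%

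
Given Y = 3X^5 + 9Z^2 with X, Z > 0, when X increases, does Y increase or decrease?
Y increases

Taking the partial derivative:
∂Y/∂X = 15X^4

∂Y/∂X = 15X^4 > 0 (assuming positive values)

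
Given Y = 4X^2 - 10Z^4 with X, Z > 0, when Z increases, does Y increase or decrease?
Y decreases

Taking the partial derivative:
∂Y/∂Z = -40Z^3

∂Y/∂Z = -40Z^3 < 0 (assuming positive values)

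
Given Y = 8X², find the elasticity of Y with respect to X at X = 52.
Elasticity = 2

Elasticity = (dY/dX) · (X/Y)

dY/dX = 16·X
At X = 52: dY/dX = 832, Y = 21632

Elasticity = 832 · (52 / 21632) = 2

Interpretation: for a small percentage change in X, the percentage change in Y is approximately 2.00 times as large.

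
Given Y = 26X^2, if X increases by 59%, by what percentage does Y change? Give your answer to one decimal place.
152.8%

For Y = 26X^2:
If X → X(1 + 0.59)
Then Y → Y · (1 + 0.59)^2
     = Y · 2.5281

Percentage change = ((1 + 0.59)^2 − 1) × 100% ≈ 152.8%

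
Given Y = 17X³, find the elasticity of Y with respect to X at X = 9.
Elasticity = 3

Elasticity = (dY/dX) · (X/Y)

dY/dX = 51·X²
At X = 9: dY/dX = 4131, Y = 12393

Elasticity = 4131 · (9 / 12393) = 3

Interpretation: for a small percentage change in X, the percentage change in Y is approximately 3.00 times as large.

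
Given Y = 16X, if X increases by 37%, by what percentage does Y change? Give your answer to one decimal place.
37.0%

For Y = 16X:
If X → X(1 + 0.37)
Then Y → Y · (1 + 0.37)^1
     = Y · 1.3700

Percentage change = ((1 + 0.37)^1 − 1) × 100% = 37.0%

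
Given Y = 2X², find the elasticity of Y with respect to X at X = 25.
Elasticity = 2

Elasticity = (dY/dX) · (X/Y)

dY/dX = 4·X
At X = 25: dY/dX = 100, Y = 1250

Elasticity = 100 · (25 / 1250) = 2

Interpretation: for a small percentage change in X, the percentage change in Y is approximately 2.00 times as large.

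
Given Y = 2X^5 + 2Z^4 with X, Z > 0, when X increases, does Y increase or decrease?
Y increases

Taking the partial derivative:
∂Y/∂X = 10X^4

∂Y/∂X = 10X^4 > 0 (assuming positive values)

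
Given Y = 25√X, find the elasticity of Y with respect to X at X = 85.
Elasticity = 1/2

Elasticity = (dY/dX) · (X/Y)

dY/dX = 25/(2·√X)
At X = 85: dY/dX = 5·√85/34, Y = 25·√85

Elasticity = (5·√85/34) · (85 / (25·√85)) = 1/2

Interpretation: for a small percentage change in X, the percentage change in Y is approximately 0.50 times as large.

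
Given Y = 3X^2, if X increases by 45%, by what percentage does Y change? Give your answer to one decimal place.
110.3%

For Y = 3X^2:
If X → X(1 + 0.45)
Then Y → Y · (1 + 0.45)^2
     = Y · 2.1025

Percentage change = ((1 + 0.45)^2 − 1) × 100% ≈ 110.3%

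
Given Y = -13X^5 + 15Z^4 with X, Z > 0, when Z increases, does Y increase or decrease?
Y increases

Taking the partial derivative:
∂Y/∂Z = 60Z^3

∂Y/∂Z = 60Z^3 > 0 (assuming positive values)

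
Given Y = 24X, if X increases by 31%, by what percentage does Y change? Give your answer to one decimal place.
31.0%

For Y = 24X:
If X → X(1 + 0.31)
Then Y → Y · (1 + 0.31)^1
     = Y · 1.3100

Percentage change = ((1 + 0.31)^1 − 1) × 100% = 31.0%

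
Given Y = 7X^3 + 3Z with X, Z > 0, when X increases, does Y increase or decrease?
Y increases

Taking the partial derivative:
∂Y/∂X = 21X^2

∂Y/∂X = 21X^2 > 0 (assuming positive values)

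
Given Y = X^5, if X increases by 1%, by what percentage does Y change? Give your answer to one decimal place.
5.1%

For Y = X^5:
If X → X(1 + 0.01)
Then Y → Y · (1 + 0.01)^5
     ≈ Y · 1.0510

Percentage change = ((1 + 0.01)^5 − 1) × 100% ≈ 5.1%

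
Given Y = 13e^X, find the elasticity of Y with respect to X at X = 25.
Elasticity = 25

Elasticity = (dY/dX) · (X/Y)

dY/dX = 13·e^X
At X = 25: dY/dX = 13·e^25, Y = 13·e^25

Elasticity = (13·e^25) · (25 / (13·e^25)) = 25

Interpretation: for a small percentage change in X, the percentage change in Y is approximately 25.00 times as large.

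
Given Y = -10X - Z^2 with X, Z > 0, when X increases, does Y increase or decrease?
Y decreases

Taking the partial derivative:
∂Y/∂X = -10

∂Y/∂X = -10 < 0 (assuming positive values)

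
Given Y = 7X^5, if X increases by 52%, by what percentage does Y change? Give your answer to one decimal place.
711.4%

For Y = 7X^5:
If X → X(1 + 0.52)
Then Y → Y · (1 + 0.52)^5
     ≈ Y · 8.1137

Percentage change = ((1 + 0.52)^5 − 1) × 100% ≈ 711.4%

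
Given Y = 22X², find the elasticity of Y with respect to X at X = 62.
Elasticity = 2

Elasticity = (dY/dX) · (X/Y)

dY/dX = 44·X
At X = 62: dY/dX = 2728, Y = 84568

Elasticity = 2728 · (62 / 84568) = 2

Interpretation: for a small percentage change in X, the percentage change in Y is approximately 2.00 times as large.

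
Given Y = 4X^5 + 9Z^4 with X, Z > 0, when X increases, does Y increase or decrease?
Y increases

Taking the partial derivative:
∂Y/∂X = 20X^4

∂Y/∂X = 20X^4 > 0 (assuming positive values)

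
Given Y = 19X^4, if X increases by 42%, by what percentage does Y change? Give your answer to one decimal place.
306.6%

For Y = 19X^4:
If X → X(1 + 0.42)
Then Y → Y · (1 + 0.42)^4
     ≈ Y · 4.0659

Percentage change = ((1 + 0.42)^4 − 1) × 100% ≈ 306.6%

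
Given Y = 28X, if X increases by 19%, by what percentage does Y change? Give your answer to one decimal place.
19.0%

For Y = 28X:
If X → X(1 + 0.19)
Then Y → Y · (1 + 0.19)^1
     = Y · 1.1900

Percentage change = ((1 + 0.19)^1 − 1) × 100% = 19.0%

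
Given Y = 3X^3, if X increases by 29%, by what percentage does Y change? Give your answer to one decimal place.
114.7%

For Y = 3X^3:
If X → X(1 + 0.29)
Then Y → Y · (1 + 0.29)^3
     ≈ Y · 2.1467

Percentage change = ((1 + 0.29)^3 − 1) × 100% ≈ 114.7%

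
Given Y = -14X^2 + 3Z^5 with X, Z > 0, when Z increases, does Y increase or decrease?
Y increases

Taking the partial derivative:
∂Y/∂Z = 15Z^4

∂Y/∂Z = 15Z^4 > 0 (assuming positive values)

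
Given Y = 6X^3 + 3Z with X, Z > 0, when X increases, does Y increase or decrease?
Y increases

Taking the partial derivative:
∂Y/∂X = 18X^2

∂Y/∂X = 18X^2 > 0 (assuming positive values)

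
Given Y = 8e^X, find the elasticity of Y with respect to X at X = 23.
Elasticity = 23

Elasticity = (dY/dX) · (X/Y)

dY/dX = 8·e^X
At X = 23: dY/dX = 8·e^23, Y = 8·e^23

Elasticity = (8·e^23) · (23 / (8·e^23)) = 23

Interpretation: for a small percentage change in X, the percentage change in Y is approximately 23.00 times as large.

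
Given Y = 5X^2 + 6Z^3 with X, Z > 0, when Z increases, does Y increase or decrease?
Y increases

Taking the partial derivative:
∂Y/∂Z = 18Z^2

∂Y/∂Z = 18Z^2 > 0 (assuming positive values)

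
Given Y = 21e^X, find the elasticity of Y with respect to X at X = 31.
Elasticity = 31

Elasticity = (dY/dX) · (X/Y)

dY/dX = 21·e^X
At X = 31: dY/dX = 21·e^31, Y = 21·e^31

Elasticity = (21·e^31) · (31 / (21·e^31)) = 31

Interpretation: for a small percentage change in X, the percentage change in Y is approximately 31.00 times as large.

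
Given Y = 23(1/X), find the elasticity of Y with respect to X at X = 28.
Elasticity = -1

Elasticity = (dY/dX) · (X/Y)

dY/dX = -23/X²
At X = 28: dY/dX = -23/784, Y = 23/28

Elasticity = (-23/784) · (28 / (23/28)) = -1

Interpretation: for a small percentage change in X, the percentage change in Y is approximately -1.00 times as large.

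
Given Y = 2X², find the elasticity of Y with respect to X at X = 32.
Elasticity = 2

Elasticity = (dY/dX) · (X/Y)

dY/dX = 4·X
At X = 32: dY/dX = 128, Y = 2048

Elasticity = 128 · (32 / 2048) = 2

Interpretation: for a small percentage change in X, the percentage change in Y is approximately 2.00 times as large.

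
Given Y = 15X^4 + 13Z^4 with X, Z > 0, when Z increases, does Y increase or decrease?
Y increases

Taking the partial derivative:
∂Y/∂Z = 52Z^3

∂Y/∂Z = 52Z^3 > 0 (assuming positive values)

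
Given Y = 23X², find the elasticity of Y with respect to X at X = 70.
Elasticity = 2

Elasticity = (dY/dX) · (X/Y)

dY/dX = 46·X
At X = 70: dY/dX = 3220, Y = 112700

Elasticity = 3220 · (70 / 112700) = 2

Interpretation: for a small percentage change in X, the percentage change in Y is approximately 2.00 times as large.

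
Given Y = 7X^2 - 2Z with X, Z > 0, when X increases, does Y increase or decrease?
Y increases

Taking the partial derivative:
∂Y/∂X = 14X

∂Y/∂X = 14X > 0 (assuming positive values)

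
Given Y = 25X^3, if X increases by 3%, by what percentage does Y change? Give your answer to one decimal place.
9.3%

For Y = 25X^3:
If X → X(1 + 0.03)
Then Y → Y · (1 + 0.03)^3
     ≈ Y · 1.0927

Percentage change = ((1 + 0.03)^3 − 1) × 100% ≈ 9.3%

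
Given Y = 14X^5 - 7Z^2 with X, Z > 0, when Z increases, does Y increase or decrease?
Y decreases

Taking the partial derivative:
∂Y/∂Z = -14Z

∂Y/∂Z = -14Z < 0 (assuming positive values)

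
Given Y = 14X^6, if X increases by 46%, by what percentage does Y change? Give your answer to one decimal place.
868.5%

For Y = 14X^6:
If X → X(1 + 0.46)
Then Y → Y · (1 + 0.46)^6
     ≈ Y · 9.6854

Percentage change = ((1 + 0.46)^6 − 1) × 100% ≈ 868.5%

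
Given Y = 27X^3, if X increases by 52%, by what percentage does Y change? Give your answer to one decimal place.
251.2%

For Y = 27X^3:
If X → X(1 + 0.52)
Then Y → Y · (1 + 0.52)^3
     ≈ Y · 3.5118

Percentage change = ((1 + 0.52)^3 − 1) × 100% ≈ 251.2%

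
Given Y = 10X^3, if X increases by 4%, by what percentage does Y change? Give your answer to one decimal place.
12.5%

For Y = 10X^3:
If X → X(1 + 0.04)
Then Y → Y · (1 + 0.04)^3
     ≈ Y · 1.1249

Percentage change = ((1 + 0.04)^3 − 1) × 100% ≈ 12.5%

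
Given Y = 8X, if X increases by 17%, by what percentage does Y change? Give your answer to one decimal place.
17.0%

For Y = 8X:
If X → X(1 + 0.17)
Then Y → Y · (1 + 0.17)^1
     = Y · 1.1700

Percentage change = ((1 + 0.17)^1 − 1) × 100% = 17.0%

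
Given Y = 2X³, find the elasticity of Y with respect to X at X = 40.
Elasticity = 3

Elasticity = (dY/dX) · (X/Y)

dY/dX = 6·X²
At X = 40: dY/dX = 9600, Y = 128000

Elasticity = 9600 · (40 / 128000) = 3

Interpretation: for a small percentage change in X, the percentage change in Y is approximately 3.00 times as large.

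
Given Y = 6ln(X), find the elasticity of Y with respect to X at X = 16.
Elasticity = 1/ln(16) ≈ 0.3607

Elasticity = (dY/dX) · (X/Y)

dY/dX = 6/X
At X = 16: dY/dX = 3/8, Y = 6·ln(16)

Elasticity = (3/8) · (16 / (6·ln(16))) = 1/ln(16) ≈ 0.3607

Interpretation: for a small percentage change in X, the percentage change in Y is approximately 0.36 times as large.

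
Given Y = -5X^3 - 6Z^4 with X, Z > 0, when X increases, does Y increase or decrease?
Y decreases

Taking the partial derivative:
∂Y/∂X = -15X^2

∂Y/∂X = -15X^2 < 0 (assuming positive values)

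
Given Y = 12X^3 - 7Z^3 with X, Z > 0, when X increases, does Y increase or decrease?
Y increases

Taking the partial derivative:
∂Y/∂X = 36X^2

∂Y/∂X = 36X^2 > 0 (assuming positive values)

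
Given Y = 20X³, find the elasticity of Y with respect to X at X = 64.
Elasticity = 3

Elasticity = (dY/dX) · (X/Y)

dY/dX = 60·X²
At X = 64: dY/dX = 245760, Y = 5242880

Elasticity = 245760 · (64 / 5242880) = 3

Interpretation: for a small percentage change in X, the percentage change in Y is approximately 3.00 times as large.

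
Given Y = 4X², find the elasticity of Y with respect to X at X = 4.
Elasticity = 2

Elasticity = (dY/dX) · (X/Y)

dY/dX = 8·X
At X = 4: dY/dX = 32, Y = 64

Elasticity = 32 · (4 / 64) = 2

Interpretation: for a small percentage change in X, the percentage change in Y is approximately 2.00 times as large.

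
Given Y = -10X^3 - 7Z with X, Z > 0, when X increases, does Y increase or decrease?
Y decreases

Taking the partial derivative:
∂Y/∂X = -30X^2

∂Y/∂X = -30X^2 < 0 (assuming positive values)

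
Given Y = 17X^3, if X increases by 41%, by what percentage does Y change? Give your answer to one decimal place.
180.3%

For Y = 17X^3:
If X → X(1 + 0.41)
Then Y → Y · (1 + 0.41)^3
     ≈ Y · 2.8032

Percentage change = ((1 + 0.41)^3 − 1) × 100% ≈ 180.3%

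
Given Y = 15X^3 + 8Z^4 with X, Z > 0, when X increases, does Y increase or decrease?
Y increases

Taking the partial derivative:
∂Y/∂X = 45X^2

∂Y/∂X = 45X^2 > 0 (assuming positive values)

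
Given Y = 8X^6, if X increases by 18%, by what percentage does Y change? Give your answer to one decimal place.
170.0%

For Y = 8X^6:
If X → X(1 + 0.18)
Then Y → Y · (1 + 0.18)^6
     ≈ Y · 2.6996

Percentage change = ((1 + 0.18)^6 − 1) × 100% ≈ 170.0%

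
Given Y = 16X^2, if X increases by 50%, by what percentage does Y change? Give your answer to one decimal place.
125.0%

For Y = 16X^2:
If X → X(1 + 0.5)
Then Y → Y · (1 + 0.5)^2
     = Y · 2.2500

Percentage change = ((1 + 0.5)^2 − 1) × 100% = 125.0%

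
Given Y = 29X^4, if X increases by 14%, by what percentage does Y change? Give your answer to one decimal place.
68.9%

For Y = 29X^4:
If X → X(1 + 0.14)
Then Y → Y · (1 + 0.14)^4
     ≈ Y · 1.6890

Percentage change = ((1 + 0.14)^4 − 1) × 100% ≈ 68.9%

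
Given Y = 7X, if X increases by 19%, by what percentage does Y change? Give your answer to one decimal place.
19.0%

For Y = 7X:
If X → X(1 + 0.19)
Then Y → Y · (1 + 0.19)^1
     = Y · 1.1900

Percentage change = ((1 + 0.19)^1 − 1) × 100% = 19.0%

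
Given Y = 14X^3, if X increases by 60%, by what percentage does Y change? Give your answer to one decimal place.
309.6%

For Y = 14X^3:
If X → X(1 + 0.6)
Then Y → Y · (1 + 0.6)^3
     = Y · 4.0960

Percentage change = ((1 + 0.6)^3 − 1) × 100% = 309.6%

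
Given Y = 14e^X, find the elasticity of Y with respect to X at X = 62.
Elasticity = 62

Elasticity = (dY/dX) · (X/Y)

dY/dX = 14·e^X
At X = 62: dY/dX = 14·e^62, Y = 14·e^62

Elasticity = (14·e^62) · (62 / (14·e^62)) = 62

Interpretation: for a small percentage change in X, the percentage change in Y is approximately 62.00 times as large.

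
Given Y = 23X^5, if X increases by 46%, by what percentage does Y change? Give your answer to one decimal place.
563.4%

For Y = 23X^5:
If X → X(1 + 0.46)
Then Y → Y · (1 + 0.46)^5
     ≈ Y · 6.6338

Percentage change = ((1 + 0.46)^5 − 1) × 100% ≈ 563.4%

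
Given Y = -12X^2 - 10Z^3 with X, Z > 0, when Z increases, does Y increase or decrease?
Y decreases

Taking the partial derivative:
∂Y/∂Z = -30Z^2

∂Y/∂Z = -30Z^2 < 0 (assuming positive values)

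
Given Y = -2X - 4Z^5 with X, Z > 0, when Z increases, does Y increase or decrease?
Y decreases

Taking the partial derivative:
∂Y/∂Z = -20Z^4

∂Y/∂Z = -20Z^4 < 0 (assuming positive values)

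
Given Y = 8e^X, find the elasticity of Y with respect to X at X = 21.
Elasticity = 21

Elasticity = (dY/dX) · (X/Y)

dY/dX = 8·e^X
At X = 21: dY/dX = 8·e^21, Y = 8·e^21

Elasticity = (8·e^21) · (21 / (8·e^21)) = 21

Interpretation: for a small percentage change in X, the percentage change in Y is approximately 21.00 times as large.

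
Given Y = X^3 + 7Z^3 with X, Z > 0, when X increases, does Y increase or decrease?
Y increases

Taking the partial derivative:
∂Y/∂X = 3X^2

∂Y/∂X = 3X^2 > 0 (assuming positive values)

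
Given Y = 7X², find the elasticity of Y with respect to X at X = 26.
Elasticity = 2

Elasticity = (dY/dX) · (X/Y)

dY/dX = 14·X
At X = 26: dY/dX = 364, Y = 4732

Elasticity = 364 · (26 / 4732) = 2

Interpretation: for a small percentage change in X, the percentage change in Y is approximately 2.00 times as large.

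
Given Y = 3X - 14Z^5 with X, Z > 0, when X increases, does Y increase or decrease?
Y increases

Taking the partial derivative:
∂Y/∂X = 3

∂Y/∂X = 3 > 0 (assuming positive values)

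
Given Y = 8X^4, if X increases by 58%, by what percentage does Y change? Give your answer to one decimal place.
523.2%

For Y = 8X^4:
If X → X(1 + 0.58)
Then Y → Y · (1 + 0.58)^4
     ≈ Y · 6.2320

Percentage change = ((1 + 0.58)^4 − 1) × 100% ≈ 523.2%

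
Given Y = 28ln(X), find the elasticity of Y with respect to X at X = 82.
Elasticity = 1/ln(82) ≈ 0.2269

Elasticity = (dY/dX) · (X/Y)

dY/dX = 28/X
At X = 82: dY/dX = 14/41, Y = 28·ln(82)

Elasticity = (14/41) · (82 / (28·ln(82))) = 1/ln(82) ≈ 0.2269

Interpretation: for a small percentage change in X, the percentage change in Y is approximately 0.23 times as large.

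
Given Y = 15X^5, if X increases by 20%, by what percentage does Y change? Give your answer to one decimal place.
148.8%

For Y = 15X^5:
If X → X(1 + 0.2)
Then Y → Y · (1 + 0.2)^5
     ≈ Y · 2.4883

Percentage change = ((1 + 0.2)^5 − 1) × 100% ≈ 148.8%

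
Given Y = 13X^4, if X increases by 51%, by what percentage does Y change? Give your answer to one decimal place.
419.9%

For Y = 13X^4:
If X → X(1 + 0.51)
Then Y → Y · (1 + 0.51)^4
     ≈ Y · 5.1989

Percentage change = ((1 + 0.51)^4 − 1) × 100% ≈ 419.9%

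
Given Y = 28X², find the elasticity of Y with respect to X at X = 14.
Elasticity = 2

Elasticity = (dY/dX) · (X/Y)

dY/dX = 56·X
At X = 14: dY/dX = 784, Y = 5488

Elasticity = 784 · (14 / 5488) = 2

Interpretation: for a small percentage change in X, the percentage change in Y is approximately 2.00 times as large.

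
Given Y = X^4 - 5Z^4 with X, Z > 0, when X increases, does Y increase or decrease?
Y increases

Taking the partial derivative:
∂Y/∂X = 4X^3

∂Y/∂X = 4X^3 > 0 (assuming positive values)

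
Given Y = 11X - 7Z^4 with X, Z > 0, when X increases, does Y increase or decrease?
Y increases

Taking the partial derivative:
∂Y/∂X = 11

∂Y/∂X = 11 > 0 (assuming positive values)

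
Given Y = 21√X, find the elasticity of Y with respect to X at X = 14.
Elasticity = 1/2

Elasticity = (dY/dX) · (X/Y)

dY/dX = 21/(2·√X)
At X = 14: dY/dX = 3·√14/4, Y = 21·√14

Elasticity = (3·√14/4) · (14 / (21·√14)) = 1/2

Interpretation: for a small percentage change in X, the percentage change in Y is approximately 0.50 times as large.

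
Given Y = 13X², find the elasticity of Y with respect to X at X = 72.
Elasticity = 2

Elasticity = (dY/dX) · (X/Y)

dY/dX = 26·X
At X = 72: dY/dX = 1872, Y = 67392

Elasticity = 1872 · (72 / 67392) = 2

Interpretation: for a small percentage change in X, the percentage change in Y is approximately 2.00 times as large.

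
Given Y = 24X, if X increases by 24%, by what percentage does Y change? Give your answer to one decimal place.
24.0%

For Y = 24X:
If X → X(1 + 0.24)
Then Y → Y · (1 + 0.24)^1
     = Y · 1.2400

Percentage change = ((1 + 0.24)^1 − 1) × 100% = 24.0%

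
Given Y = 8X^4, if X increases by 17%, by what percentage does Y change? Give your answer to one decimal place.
87.4%

For Y = 8X^4:
If X → X(1 + 0.17)
Then Y → Y · (1 + 0.17)^4
     ≈ Y · 1.8739

Percentage change = ((1 + 0.17)^4 − 1) × 100% ≈ 87.4%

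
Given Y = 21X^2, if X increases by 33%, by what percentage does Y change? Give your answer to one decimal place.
76.9%

For Y = 21X^2:
If X → X(1 + 0.33)
Then Y → Y · (1 + 0.33)^2
     = Y · 1.7689

Percentage change = ((1 + 0.33)^2 − 1) × 100% ≈ 76.9%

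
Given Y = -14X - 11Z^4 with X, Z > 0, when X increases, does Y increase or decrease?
Y decreases

Taking the partial derivative:
∂Y/∂X = -14

∂Y/∂X = -14 < 0 (assuming positive values)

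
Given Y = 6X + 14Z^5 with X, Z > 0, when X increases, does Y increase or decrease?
Y increases

Taking the partial derivative:
∂Y/∂X = 6

∂Y/∂X = 6 > 0 (assuming positive values)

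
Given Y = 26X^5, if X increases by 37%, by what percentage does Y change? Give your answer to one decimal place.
382.6%

For Y = 26X^5:
If X → X(1 + 0.37)
Then Y → Y · (1 + 0.37)^5
     ≈ Y · 4.8262

Percentage change = ((1 + 0.37)^5 − 1) × 100% ≈ 382.6%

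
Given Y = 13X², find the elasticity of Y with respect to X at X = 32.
Elasticity = 2

Elasticity = (dY/dX) · (X/Y)

dY/dX = 26·X
At X = 32: dY/dX = 832, Y = 13312

Elasticity = 832 · (32 / 13312) = 2

Interpretation: for a small percentage change in X, the percentage change in Y is approximately 2.00 times as large.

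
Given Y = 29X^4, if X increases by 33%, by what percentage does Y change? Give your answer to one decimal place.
212.9%

For Y = 29X^4:
If X → X(1 + 0.33)
Then Y → Y · (1 + 0.33)^4
     ≈ Y · 3.1290

Percentage change = ((1 + 0.33)^4 − 1) × 100% ≈ 212.9%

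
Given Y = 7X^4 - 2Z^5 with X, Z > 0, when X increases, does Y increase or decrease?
Y increases

Taking the partial derivative:
∂Y/∂X = 28X^3

∂Y/∂X = 28X^3 > 0 (assuming positive values)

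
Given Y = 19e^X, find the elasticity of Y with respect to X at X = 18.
Elasticity = 18

Elasticity = (dY/dX) · (X/Y)

dY/dX = 19·e^X
At X = 18: dY/dX = 19·e^18, Y = 19·e^18

Elasticity = (19·e^18) · (18 / (19·e^18)) = 18

Interpretation: for a small percentage change in X, the percentage change in Y is approximately 18.00 times as large.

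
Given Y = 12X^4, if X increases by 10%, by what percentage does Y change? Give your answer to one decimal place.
46.4%

For Y = 12X^4:
If X → X(1 + 0.1)
Then Y → Y · (1 + 0.1)^4
     = Y · 1.4641

Percentage change = ((1 + 0.1)^4 − 1) × 100% ≈ 46.4%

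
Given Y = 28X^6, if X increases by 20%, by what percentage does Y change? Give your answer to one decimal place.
198.6%

For Y = 28X^6:
If X → X(1 + 0.2)
Then Y → Y · (1 + 0.2)^6
     ≈ Y · 2.9860

Percentage change = ((1 + 0.2)^6 − 1) × 100% ≈ 198.6%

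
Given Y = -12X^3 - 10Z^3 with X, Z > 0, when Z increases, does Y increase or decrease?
Y decreases

Taking the partial derivative:
∂Y/∂Z = -30Z^2

∂Y/∂Z = -30Z^2 < 0 (assuming positive values)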